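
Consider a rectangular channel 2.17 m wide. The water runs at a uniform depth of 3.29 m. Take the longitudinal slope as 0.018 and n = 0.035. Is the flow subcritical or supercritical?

Flow area A = b·y = 2.17 × 3.29 = 7.139 m². Wetted perimeter P = b + 2y = 2.17 + 2×3.29 = 8.75 m.
Hydraulic radius R = A/P = 7.139/8.75 = 0.8159 m.
V = (1/n) R^(2/3) √S = (1/0.035) × 0.8159^(2/3) × √0.018 = 3.347 m/s. Hydraulic depth D_h = A/T = 7.139/2.17 = 3.29 m.
Froude number Fr = V/√(g·D_h) = 3.347/√(9.81×3.29) = 0.589, which is less than 1, so the flow is subcritical.

subcritical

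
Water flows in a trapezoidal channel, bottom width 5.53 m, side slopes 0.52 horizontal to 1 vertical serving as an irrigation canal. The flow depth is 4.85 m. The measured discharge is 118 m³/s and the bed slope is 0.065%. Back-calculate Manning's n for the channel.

With bottom width b = 5.53 m and side slope z = 0.52: A = (b + zy)y = (5.53 + 0.52×4.85)×4.85 = 39.05 m²; P = b + 2y√(1+z²) = 5.53 + 2×4.85×1.127 = 16.46 m.
Hydraulic radius R = A/P = 39.05/16.46 = 2.372 m.
Rearranging Manning's equation: n = (1/Q) A R^(2/3) S^(1/2) = (1/118) × 39.05 × 2.372^(2/3) × √0.00065 = 0.015.

n = 0.015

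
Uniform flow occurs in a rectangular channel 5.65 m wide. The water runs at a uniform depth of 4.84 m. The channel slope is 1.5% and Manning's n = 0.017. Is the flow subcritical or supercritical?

Flow area A = b·y = 5.65 × 4.84 = 27.35 m². Wetted perimeter P = b + 2y = 5.65 + 2×4.84 = 15.33 m.
Hydraulic radius R = A/P = 27.35/15.33 = 1.784 m.
V = (1/n) R^(2/3) √S = (1/0.017) × 1.784^(2/3) × √0.015 = 10.6 m/s. Hydraulic depth D_h = A/T = 27.35/5.65 = 4.84 m.
Froude number Fr = V/√(g·D_h) = 10.6/√(9.81×4.84) = 1.54, which is greater than 1, so the flow is supercritical.

supercritical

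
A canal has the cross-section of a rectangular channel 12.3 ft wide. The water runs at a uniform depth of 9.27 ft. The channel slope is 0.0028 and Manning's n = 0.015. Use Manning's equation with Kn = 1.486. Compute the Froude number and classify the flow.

Flow area A = b·y = 12.3 × 9.27 = 114 ft². Wetted perimeter P = b + 2y = 12.3 + 2×9.27 = 30.84 ft.
Hydraulic radius R = A/P = 114/30.84 = 3.697 ft.
V = (1.486/n) R^(2/3) √S = (1.486/0.015) × 3.697^(2/3) × √0.0028 = 12.53 ft/s. Hydraulic depth D_h = A/T = 114/12.3 = 9.27 ft.
Froude number Fr = V/√(g·D_h) = 12.53/√(32.2×9.27) = 0.725, which is less than 1, so the flow is subcritical.

subcritical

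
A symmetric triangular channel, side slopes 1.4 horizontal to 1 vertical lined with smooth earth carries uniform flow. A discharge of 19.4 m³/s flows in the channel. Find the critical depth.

At critical depth, Q² T / (g A³) = 1, i.e. A³/T = Q²/g = 19.4²/9.81 = 38.36.
Trying y = 1.5 m: A³/T = 7.442 — low.
Trying y = 2.6 m: A³/T = 116.4 — high.
Trying y = 2.08 m: A³/T = 38.15 — close enough.

y_c = 2.08 m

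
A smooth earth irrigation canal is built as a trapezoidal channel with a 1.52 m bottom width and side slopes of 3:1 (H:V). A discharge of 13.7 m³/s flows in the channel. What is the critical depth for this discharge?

y_c = 1.11 m

At critical depth, Q² T / (g A³) = 1, i.e. A³/T = Q²/g = 13.7²/9.81 = 19.13.
Try y = 1.31 m: A³/T = 38.8 — too large.
Try y = 0.781 m: A³/T = 4.425 — too small.
Try y = 1.11 m: A³/T = 19.07 — matches.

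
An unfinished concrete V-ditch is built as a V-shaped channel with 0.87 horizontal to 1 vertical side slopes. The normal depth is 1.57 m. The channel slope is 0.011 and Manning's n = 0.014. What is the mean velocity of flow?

For a triangular section with side slope z = 0.87: A = zy² = 0.87×1.57² = 2.144 m²; P = 2y√(1+z²) = 2×1.57×1.325 = 4.162 m.
Hydraulic radius R = A/P = 2.144/4.162 = 0.5152 m.
From Manning's equation, V = (1/n) R^(2/3) S^(1/2) = (1/0.014) × 0.5152^(2/3) × 0.011^(1/2) = 4.81 m/s.

V = 4.81 m/s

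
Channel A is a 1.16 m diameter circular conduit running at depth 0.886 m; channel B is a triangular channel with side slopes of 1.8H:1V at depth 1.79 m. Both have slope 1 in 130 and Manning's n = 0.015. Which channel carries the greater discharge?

Channel A: For a circular section of diameter D = 1.16 m at depth y = 0.886 m, the central angle is θ = 2 arccos(1 − 2y/D) = 4.253 rad. Then A = (D²/8)(θ − sin θ) = 0.8661 m² and P = Dθ/2 = 2.467 m. Hydraulic radius R = A/P = 0.8661/2.467 = 0.3511 m. Q_A = (1/0.015)·0.8661·0.3511^(2/3)·√0.007692 = 2.521 m³/s.
Channel B: For a triangular section with side slope z = 1.8: A = zy² = 1.8×1.79² = 5.767 m²; P = 2y√(1+z²) = 2×1.79×2.059 = 7.372 m. Hydraulic radius R = A/P = 5.767/7.372 = 0.7824 m. Q_B = (1/0.015)·5.767·0.7824^(2/3)·√0.007692 = 28.63 m³/s.
Q_A = 2.521 m³/s vs Q_B = 28.63 m³/s, so channel B carries more.

channel B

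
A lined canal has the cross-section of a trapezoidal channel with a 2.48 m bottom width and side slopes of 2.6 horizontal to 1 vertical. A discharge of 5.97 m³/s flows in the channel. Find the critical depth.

At critical depth, Q² T / (g A³) = 1, i.e. A³/T = Q²/g = 5.97²/9.81 = 3.633.
At y = 0.546 m: A³/T = 1.815 — low.
At y = 0.753 m: A³/T = 5.835 — high.
At y = 0.662 m: A³/T = 3.632 — matches.

y_c = 0.662 m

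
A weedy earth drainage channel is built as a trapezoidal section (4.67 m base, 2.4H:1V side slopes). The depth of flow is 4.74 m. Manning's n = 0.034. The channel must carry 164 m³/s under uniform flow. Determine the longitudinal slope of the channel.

S = 0.00151

With bottom width b = 4.67 m and side slope z = 2.4: A = (b + zy)y = (4.67 + 2.4×4.74)×4.74 = 76.06 m²; P = b + 2y√(1+z²) = 4.67 + 2×4.74×2.6 = 29.32 m.
Hydraulic radius R = A/P = 76.06/29.32 = 2.594 m.
From Manning's equation, S = [nQ / (1 A R^(2/3))]² = [0.034 × 164 / (1 × 76.06 × 2.594^(2/3))]² = 0.00151.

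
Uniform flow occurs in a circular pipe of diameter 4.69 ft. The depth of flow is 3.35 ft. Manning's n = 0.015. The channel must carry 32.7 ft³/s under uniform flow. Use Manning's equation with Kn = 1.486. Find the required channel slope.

S = 0.0004

For a circular section of diameter D = 4.69 ft at depth y = 3.35 ft, the central angle is θ = 2 arccos(1 − 2y/D) = 4.027 rad. Then A = (D²/8)(θ − sin θ) = 13.2 ft² and P = Dθ/2 = 9.444 ft.
Hydraulic radius R = A/P = 13.2/9.444 = 1.398 ft.
From Manning's equation, S = [nQ / (1.486 A R^(2/3))]² = [0.015 × 32.7 / (1.486 × 13.2 × 1.398^(2/3))]² = 0.0004.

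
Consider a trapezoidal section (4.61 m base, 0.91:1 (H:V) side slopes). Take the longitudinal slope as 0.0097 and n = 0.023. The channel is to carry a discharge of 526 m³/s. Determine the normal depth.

y_n = 6 m

Manning's equation rearranged: A R^(2/3) = nQ / (1·√S) = 0.023 × 526 / (√0.0097) = 122.8.
At y = 6.69 m: A R^(2/3) = 153.9 — high.
At y = 4.9 m: A R^(2/3) = 81.6 — low.
At y = 6 m: A R^(2/3) = 122.9 — close enough.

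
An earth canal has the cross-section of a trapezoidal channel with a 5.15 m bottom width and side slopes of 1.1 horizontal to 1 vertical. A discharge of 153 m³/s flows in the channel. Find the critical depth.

y_c = 3.48 m

At critical depth, Q² T / (g A³) = 1, i.e. A³/T = Q²/g = 153²/9.81 = 2386.
Trying y = 2.68 m: A³/T = 925.4 — too small.
Trying y = 3.96 m: A³/T = 3848 — too large.
Trying y = 3.48 m: A³/T = 2382 — close enough.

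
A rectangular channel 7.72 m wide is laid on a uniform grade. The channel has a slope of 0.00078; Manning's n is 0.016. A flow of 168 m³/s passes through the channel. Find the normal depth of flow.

Manning's equation rearranged: A R^(2/3) = nQ / (1·√S) = 0.016 × 168 / (√0.00078) = 96.25.
At y = 7.96 m: A R^(2/3) = 116.2 — over.
At y = 5.94 m: A R^(2/3) = 80.82 — short.
At y = 6.83 m: A R^(2/3) = 96.25 — close enough.

y_n = 6.83 m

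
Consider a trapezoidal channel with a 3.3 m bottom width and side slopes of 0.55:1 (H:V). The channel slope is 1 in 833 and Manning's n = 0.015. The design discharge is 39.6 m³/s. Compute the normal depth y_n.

y_n = 2.82 m

Manning's equation rearranged: A R^(2/3) = nQ / (1·√S) = 0.015 × 39.6 / (√0.0012) = 17.14.
At y = 3.31 m: A R^(2/3) = 22.81 — over.
At y = 1.92 m: A R^(2/3) = 8.851 — short.
At y = 2.82 m: A R^(2/3) = 17.16 — ≈ 17.14.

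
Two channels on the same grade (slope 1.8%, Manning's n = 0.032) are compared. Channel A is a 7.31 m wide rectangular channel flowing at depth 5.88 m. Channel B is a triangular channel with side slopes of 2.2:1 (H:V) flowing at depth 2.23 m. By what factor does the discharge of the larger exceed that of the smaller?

Channel A: Flow area A = b·y = 7.31 × 5.88 = 42.98 m². Wetted perimeter P = b + 2y = 7.31 + 2×5.88 = 19.07 m. Hydraulic radius R = A/P = 42.98/19.07 = 2.254 m. Q_A = (1/0.032)·42.98·2.254^(2/3)·√0.018 = 309.8 m³/s.
Channel B: For a triangular section with side slope z = 2.2: A = zy² = 2.2×2.23² = 10.94 m²; P = 2y√(1+z²) = 2×2.23×2.417 = 10.78 m. Hydraulic radius R = A/P = 10.94/10.78 = 1.015 m. Q_B = (1/0.032)·10.94·1.015^(2/3)·√0.018 = 46.33 m³/s.
The larger discharge is 309.8 m³/s and the smaller is 46.33 m³/s; the ratio is 6.69.

6.69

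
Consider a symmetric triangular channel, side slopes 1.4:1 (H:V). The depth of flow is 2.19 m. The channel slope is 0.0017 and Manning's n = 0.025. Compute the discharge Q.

For a triangular section with side slope z = 1.4: A = zy² = 1.4×2.19² = 6.715 m²; P = 2y√(1+z²) = 2×2.19×1.72 = 7.536 m.
Hydraulic radius R = A/P = 6.715/7.536 = 0.891 m.
Manning's equation: Q = (1/n) A R^(2/3) S^(1/2) = (1/0.025) × 6.715 × 0.891^(2/3) × 0.0017^(1/2) = 10.3 m³/s.

Q = 10.3 m³/s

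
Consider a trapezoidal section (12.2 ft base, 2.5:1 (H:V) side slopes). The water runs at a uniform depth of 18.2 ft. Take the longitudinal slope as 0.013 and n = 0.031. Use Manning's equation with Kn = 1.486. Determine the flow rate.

Q = 25800 ft³/s

With bottom width b = 12.2 ft and side slope z = 2.5: A = (b + zy)y = (12.2 + 2.5×18.2)×18.2 = 1050 ft²; P = b + 2y√(1+z²) = 12.2 + 2×18.2×2.693 = 110.2 ft.
Hydraulic radius R = A/P = 1050/110.2 = 9.529 ft.
Manning's equation: Q = (1.486/n) A R^(2/3) S^(1/2) = (1.486/0.031) × 1050 × 9.529^(2/3) × 0.013^(1/2) = 25800 ft³/s.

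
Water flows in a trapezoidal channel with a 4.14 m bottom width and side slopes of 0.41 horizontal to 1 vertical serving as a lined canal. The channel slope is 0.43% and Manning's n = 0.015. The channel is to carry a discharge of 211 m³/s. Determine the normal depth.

y_n = 4.88 m

Manning's equation rearranged: A R^(2/3) = nQ / (1·√S) = 0.015 × 211 / (√0.0043) = 48.27.
Try y = 4.11 m: A R^(2/3) = 35.93 — low.
Try y = 5.42 m: A R^(2/3) = 57.88 — high.
Try y = 4.88 m: A R^(2/3) = 48.2 — ≈ 48.27.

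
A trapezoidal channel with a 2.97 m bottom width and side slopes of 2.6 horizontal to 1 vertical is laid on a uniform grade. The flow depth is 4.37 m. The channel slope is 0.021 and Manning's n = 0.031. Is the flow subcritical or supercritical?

With bottom width b = 2.97 m and side slope z = 2.6: A = (b + zy)y = (2.97 + 2.6×4.37)×4.37 = 62.63 m²; P = b + 2y√(1+z²) = 2.97 + 2×4.37×2.786 = 27.32 m.
Hydraulic radius R = A/P = 62.63/27.32 = 2.293 m.
V = (1/n) R^(2/3) √S = (1/0.031) × 2.293^(2/3) × √0.021 = 8.128 m/s. Hydraulic depth D_h = A/T = 62.63/25.69 = 2.438 m.
Froude number Fr = V/√(g·D_h) = 8.128/√(9.81×2.438) = 1.66, which is greater than 1, so the flow is supercritical.

supercritical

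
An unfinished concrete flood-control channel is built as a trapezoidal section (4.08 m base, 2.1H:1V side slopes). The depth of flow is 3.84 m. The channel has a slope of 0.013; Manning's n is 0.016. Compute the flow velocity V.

V = 11.8 m/s

With bottom width b = 4.08 m and side slope z = 2.1: A = (b + zy)y = (4.08 + 2.1×3.84)×3.84 = 46.63 m²; P = b + 2y√(1+z²) = 4.08 + 2×3.84×2.326 = 21.94 m.
Hydraulic radius R = A/P = 46.63/21.94 = 2.125 m.
From Manning's equation, V = (1/n) R^(2/3) S^(1/2) = (1/0.016) × 2.125^(2/3) × 0.013^(1/2) = 11.8 m/s.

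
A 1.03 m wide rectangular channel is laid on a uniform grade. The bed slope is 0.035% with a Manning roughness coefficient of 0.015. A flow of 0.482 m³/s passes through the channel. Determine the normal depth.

y_n = 0.811 m

Manning's equation rearranged: A R^(2/3) = nQ / (1·√S) = 0.015 × 0.482 / (√0.00035) = 0.3865.
Try y = 0.715 m: A R^(2/3) = 0.3296 — low.
Try y = 0.926 m: A R^(2/3) = 0.4563 — high.
Try y = 0.811 m: A R^(2/3) = 0.3867 — matches.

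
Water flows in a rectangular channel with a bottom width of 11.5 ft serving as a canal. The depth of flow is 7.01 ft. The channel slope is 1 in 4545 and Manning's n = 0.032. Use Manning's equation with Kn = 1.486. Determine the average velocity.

V = 1.48 ft/s

Flow area A = b·y = 11.5 × 7.01 = 80.61 ft². Wetted perimeter P = b + 2y = 11.5 + 2×7.01 = 25.52 ft.
Hydraulic radius R = A/P = 80.61/25.52 = 3.159 ft.
From Manning's equation, V = (1.486/n) R^(2/3) S^(1/2) = (1.486/0.032) × 3.159^(2/3) × 0.00022^(1/2) = 1.48 ft/s.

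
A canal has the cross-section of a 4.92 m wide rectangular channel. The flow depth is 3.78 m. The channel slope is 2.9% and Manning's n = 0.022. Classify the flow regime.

Flow area A = b·y = 4.92 × 3.78 = 18.6 m². Wetted perimeter P = b + 2y = 4.92 + 2×3.78 = 12.48 m.
Hydraulic radius R = A/P = 18.6/12.48 = 1.49 m.
V = (1/n) R^(2/3) √S = (1/0.022) × 1.49^(2/3) × √0.029 = 10.1 m/s. Hydraulic depth D_h = A/T = 18.6/4.92 = 3.78 m.
Froude number Fr = V/√(g·D_h) = 10.1/√(9.81×3.78) = 1.66, which is greater than 1, so the flow is supercritical.

supercritical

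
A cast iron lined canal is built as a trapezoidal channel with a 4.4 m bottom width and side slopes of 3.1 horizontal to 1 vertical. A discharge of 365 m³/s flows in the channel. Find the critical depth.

y_c = 4.25 m

At critical depth, Q² T / (g A³) = 1, i.e. A³/T = Q²/g = 365²/9.81 = 13580.
At y = 5.31 m: A³/T = 36420 — over.
At y = 4.25 m: A³/T = 13550 — matches.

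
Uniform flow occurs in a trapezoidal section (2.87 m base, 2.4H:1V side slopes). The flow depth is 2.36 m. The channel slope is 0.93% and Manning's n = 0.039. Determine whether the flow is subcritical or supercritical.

subcritical

With bottom width b = 2.87 m and side slope z = 2.4: A = (b + zy)y = (2.87 + 2.4×2.36)×2.36 = 20.14 m²; P = b + 2y√(1+z²) = 2.87 + 2×2.36×2.6 = 15.14 m.
Hydraulic radius R = A/P = 20.14/15.14 = 1.33 m.
V = (1/n) R^(2/3) √S = (1/0.039) × 1.33^(2/3) × √0.0093 = 2.991 m/s. Hydraulic depth D_h = A/T = 20.14/14.2 = 1.419 m.
Froude number Fr = V/√(g·D_h) = 2.991/√(9.81×1.419) = 0.802, which is less than 1, so the flow is subcritical.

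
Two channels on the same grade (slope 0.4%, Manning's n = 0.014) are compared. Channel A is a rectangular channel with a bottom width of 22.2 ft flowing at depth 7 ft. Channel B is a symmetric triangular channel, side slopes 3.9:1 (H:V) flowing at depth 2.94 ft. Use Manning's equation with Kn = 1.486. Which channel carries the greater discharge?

channel A

Channel A: Flow area A = b·y = 22.2 × 7 = 155.4 ft². Wetted perimeter P = b + 2y = 22.2 + 2×7 = 36.2 ft. Hydraulic radius R = A/P = 155.4/36.2 = 4.293 ft. Q_A = (1.486/0.014)·155.4·4.293^(2/3)·√0.004 = 2755 ft³/s.
Channel B: For a triangular section with side slope z = 3.9: A = zy² = 3.9×2.94² = 33.71 ft²; P = 2y√(1+z²) = 2×2.94×4.026 = 23.67 ft. Hydraulic radius R = A/P = 33.71/23.67 = 1.424 ft. Q_B = (1.486/0.014)·33.71·1.424^(2/3)·√0.004 = 286.4 ft³/s.
Q_A = 2755 ft³/s vs Q_B = 286.4 ft³/s, so channel A carries more.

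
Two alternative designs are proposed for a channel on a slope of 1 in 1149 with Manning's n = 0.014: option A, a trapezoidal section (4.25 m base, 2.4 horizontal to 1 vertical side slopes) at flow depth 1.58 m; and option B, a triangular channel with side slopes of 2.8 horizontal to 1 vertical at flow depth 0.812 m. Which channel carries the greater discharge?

channel A

Channel A: With bottom width b = 4.25 m and side slope z = 2.4: A = (b + zy)y = (4.25 + 2.4×1.58)×1.58 = 12.71 m²; P = b + 2y√(1+z²) = 4.25 + 2×1.58×2.6 = 12.47 m. Hydraulic radius R = A/P = 12.71/12.47 = 1.019 m. Q_A = (1/0.014)·12.71·1.019^(2/3)·√0.0008703 = 27.12 m³/s.
Channel B: For a triangular section with side slope z = 2.8: A = zy² = 2.8×0.812² = 1.846 m²; P = 2y√(1+z²) = 2×0.812×2.973 = 4.828 m. Hydraulic radius R = A/P = 1.846/4.828 = 0.3823 m. Q_B = (1/0.014)·1.846·0.3823^(2/3)·√0.0008703 = 2.049 m³/s.
Q_A = 27.12 m³/s vs Q_B = 2.049 m³/s, so channel A carries more.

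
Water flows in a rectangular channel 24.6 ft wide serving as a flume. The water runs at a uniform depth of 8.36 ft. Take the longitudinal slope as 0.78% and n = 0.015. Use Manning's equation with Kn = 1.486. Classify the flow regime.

Flow area A = b·y = 24.6 × 8.36 = 205.7 ft². Wetted perimeter P = b + 2y = 24.6 + 2×8.36 = 41.32 ft.
Hydraulic radius R = A/P = 205.7/41.32 = 4.977 ft.
V = (1.486/n) R^(2/3) √S = (1.486/0.015) × 4.977^(2/3) × √0.0078 = 25.51 ft/s. Hydraulic depth D_h = A/T = 205.7/24.6 = 8.36 ft.
Froude number Fr = V/√(g·D_h) = 25.51/√(32.2×8.36) = 1.55, which is greater than 1, so the flow is supercritical.

supercritical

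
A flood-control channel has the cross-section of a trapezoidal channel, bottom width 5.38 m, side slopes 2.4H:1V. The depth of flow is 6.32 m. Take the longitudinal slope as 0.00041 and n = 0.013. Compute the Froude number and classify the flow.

With bottom width b = 5.38 m and side slope z = 2.4: A = (b + zy)y = (5.38 + 2.4×6.32)×6.32 = 129.9 m²; P = b + 2y√(1+z²) = 5.38 + 2×6.32×2.6 = 38.24 m.
Hydraulic radius R = A/P = 129.9/38.24 = 3.396 m.
V = (1/n) R^(2/3) √S = (1/0.013) × 3.396^(2/3) × √0.00041 = 3.519 m/s. Hydraulic depth D_h = A/T = 129.9/35.72 = 3.636 m.
Froude number Fr = V/√(g·D_h) = 3.519/√(9.81×3.636) = 0.589, which is less than 1, so the flow is subcritical.

subcritical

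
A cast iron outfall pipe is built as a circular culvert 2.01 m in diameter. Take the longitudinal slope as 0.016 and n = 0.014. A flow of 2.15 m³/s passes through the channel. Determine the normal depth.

y_n = 0.468 m

Manning's equation rearranged: A R^(2/3) = nQ / (1·√S) = 0.014 × 2.15 / (√0.016) = 0.238.
At y = 0.419 m: A R^(2/3) = 0.191 — too small.
At y = 0.588 m: A R^(2/3) = 0.374 — too large.
At y = 0.468 m: A R^(2/3) = 0.2385 — matches.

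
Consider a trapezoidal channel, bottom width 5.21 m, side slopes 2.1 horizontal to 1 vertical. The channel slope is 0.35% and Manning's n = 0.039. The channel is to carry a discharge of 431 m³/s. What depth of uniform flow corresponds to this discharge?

y_n = 6.54 m

Manning's equation rearranged: A R^(2/3) = nQ / (1·√S) = 0.039 × 431 / (√0.0035) = 284.1.
Trying y = 5.84 m: A R^(2/3) = 219.4 — too small.
Trying y = 7.48 m: A R^(2/3) = 388.4 — too large.
Trying y = 6.54 m: A R^(2/3) = 284.3 — matches.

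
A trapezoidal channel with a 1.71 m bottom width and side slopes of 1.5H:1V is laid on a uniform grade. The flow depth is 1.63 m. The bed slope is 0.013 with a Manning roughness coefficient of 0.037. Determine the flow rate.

Q = 19.3 m³/s

With bottom width b = 1.71 m and side slope z = 1.5: A = (b + zy)y = (1.71 + 1.5×1.63)×1.63 = 6.773 m²; P = b + 2y√(1+z²) = 1.71 + 2×1.63×1.803 = 7.587 m.
Hydraulic radius R = A/P = 6.773/7.587 = 0.8927 m.
Manning's equation: Q = (1/n) A R^(2/3) S^(1/2) = (1/0.037) × 6.773 × 0.8927^(2/3) × 0.013^(1/2) = 19.3 m³/s.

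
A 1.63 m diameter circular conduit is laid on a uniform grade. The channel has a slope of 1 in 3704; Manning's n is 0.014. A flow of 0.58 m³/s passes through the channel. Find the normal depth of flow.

y_n = 0.748 m

Manning's equation rearranged: A R^(2/3) = nQ / (1·√S) = 0.014 × 0.58 / (√0.00027) = 0.4942.
Try y = 0.852 m: A R^(2/3) = 0.6179 — over.
Try y = 0.574 m: A R^(2/3) = 0.3051 — short.
Try y = 0.748 m: A R^(2/3) = 0.4945 — ≈ 0.4942.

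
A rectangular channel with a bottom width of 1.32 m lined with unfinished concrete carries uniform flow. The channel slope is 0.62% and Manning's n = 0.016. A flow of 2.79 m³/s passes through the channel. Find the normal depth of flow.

Manning's equation rearranged: A R^(2/3) = nQ / (1·√S) = 0.016 × 2.79 / (√0.0062) = 0.5669.
At y = 0.662 m: A R^(2/3) = 0.4177 — short.
At y = 0.835 m: A R^(2/3) = 0.5667 — matches.

y_n = 0.835 m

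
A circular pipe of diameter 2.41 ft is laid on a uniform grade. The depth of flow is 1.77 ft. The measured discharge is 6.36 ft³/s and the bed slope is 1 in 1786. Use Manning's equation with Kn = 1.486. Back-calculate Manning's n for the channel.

For a circular section of diameter D = 2.41 ft at depth y = 1.77 ft, the central angle is θ = 2 arccos(1 − 2y/D) = 4.118 rad. Then A = (D²/8)(θ − sin θ) = 3.591 ft² and P = Dθ/2 = 4.962 ft.
Hydraulic radius R = A/P = 3.591/4.962 = 0.7237 ft.
Rearranging Manning's equation: n = (1.486/Q) A R^(2/3) S^(1/2) = (1.486/6.36) × 3.591 × 0.7237^(2/3) × √0.0005599 = 0.016.

n = 0.016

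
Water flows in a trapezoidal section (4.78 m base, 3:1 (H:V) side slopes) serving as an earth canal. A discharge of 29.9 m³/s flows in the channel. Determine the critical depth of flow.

At critical depth, Q² T / (g A³) = 1, i.e. A³/T = Q²/g = 29.9²/9.81 = 91.13.
Trying y = 1.09 m: A³/T = 59.68 — short.
Trying y = 1.47 m: A³/T = 181.3 — over.
Trying y = 1.22 m: A³/T = 90.22 — matches.

y_c = 1.22 m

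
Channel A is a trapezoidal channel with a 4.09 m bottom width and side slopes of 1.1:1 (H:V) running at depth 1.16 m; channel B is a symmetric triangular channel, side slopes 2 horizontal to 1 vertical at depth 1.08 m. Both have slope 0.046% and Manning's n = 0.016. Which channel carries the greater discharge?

channel A

Channel A: With bottom width b = 4.09 m and side slope z = 1.1: A = (b + zy)y = (4.09 + 1.1×1.16)×1.16 = 6.225 m²; P = b + 2y√(1+z²) = 4.09 + 2×1.16×1.487 = 7.539 m. Hydraulic radius R = A/P = 6.225/7.539 = 0.8257 m. Q_A = (1/0.016)·6.225·0.8257^(2/3)·√0.00046 = 7.343 m³/s.
Channel B: For a triangular section with side slope z = 2: A = zy² = 2×1.08² = 2.333 m²; P = 2y√(1+z²) = 2×1.08×2.236 = 4.83 m. Hydraulic radius R = A/P = 2.333/4.83 = 0.483 m. Q_B = (1/0.016)·2.333·0.483^(2/3)·√0.00046 = 1.925 m³/s.
Q_A = 7.343 m³/s vs Q_B = 1.925 m³/s, so channel A carries more.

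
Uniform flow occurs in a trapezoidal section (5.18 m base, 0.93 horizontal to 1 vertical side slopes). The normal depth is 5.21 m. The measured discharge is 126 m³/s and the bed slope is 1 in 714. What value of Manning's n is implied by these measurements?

With bottom width b = 5.18 m and side slope z = 0.93: A = (b + zy)y = (5.18 + 0.93×5.21)×5.21 = 52.23 m²; P = b + 2y√(1+z²) = 5.18 + 2×5.21×1.366 = 19.41 m.
Hydraulic radius R = A/P = 52.23/19.41 = 2.691 m.
Rearranging Manning's equation: n = (1/Q) A R^(2/3) S^(1/2) = (1/126) × 52.23 × 2.691^(2/3) × √0.001401 = 0.03.

n = 0.03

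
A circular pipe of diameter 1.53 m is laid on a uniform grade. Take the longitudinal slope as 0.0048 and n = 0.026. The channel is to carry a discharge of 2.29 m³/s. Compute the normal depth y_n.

Manning's equation rearranged: A R^(2/3) = nQ / (1·√S) = 0.026 × 2.29 / (√0.0048) = 0.8594.
Trying y = 1.24 m: A R^(2/3) = 0.9588 — too large.
Trying y = 0.982 m: A R^(2/3) = 0.7196 — too small.
Trying y = 1.12 m: A R^(2/3) = 0.8583 — matches.

y_n = 1.12 m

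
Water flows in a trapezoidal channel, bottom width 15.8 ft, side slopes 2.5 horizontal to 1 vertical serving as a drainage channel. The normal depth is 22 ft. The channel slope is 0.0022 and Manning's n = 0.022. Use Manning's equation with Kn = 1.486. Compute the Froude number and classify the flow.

With bottom width b = 15.8 ft and side slope z = 2.5: A = (b + zy)y = (15.8 + 2.5×22)×22 = 1558 ft²; P = b + 2y√(1+z²) = 15.8 + 2×22×2.693 = 134.3 ft.
Hydraulic radius R = A/P = 1558/134.3 = 11.6 ft.
V = (1.486/n) R^(2/3) √S = (1.486/0.022) × 11.6^(2/3) × √0.0022 = 16.23 ft/s. Hydraulic depth D_h = A/T = 1558/125.8 = 12.38 ft.
Froude number Fr = V/√(g·D_h) = 16.23/√(32.2×12.38) = 0.813, which is less than 1, so the flow is subcritical.

subcritical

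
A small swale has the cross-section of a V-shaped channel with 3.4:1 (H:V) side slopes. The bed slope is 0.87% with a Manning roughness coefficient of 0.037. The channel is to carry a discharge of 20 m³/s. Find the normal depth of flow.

y_n = 1.65 m

Manning's equation rearranged: A R^(2/3) = nQ / (1·√S) = 0.037 × 20 / (√0.0087) = 7.934.
Trying y = 1.29 m: A R^(2/3) = 4.109 — short.
Trying y = 1.65 m: A R^(2/3) = 7.92 — close enough.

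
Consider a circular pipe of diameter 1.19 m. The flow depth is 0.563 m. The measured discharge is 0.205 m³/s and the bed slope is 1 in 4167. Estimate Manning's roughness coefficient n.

For a circular section of diameter D = 1.19 m at depth y = 0.563 m, the central angle is θ = 2 arccos(1 − 2y/D) = 3.034 rad. Then A = (D²/8)(θ − sin θ) = 0.518 m² and P = Dθ/2 = 1.805 m.
Hydraulic radius R = A/P = 0.518/1.805 = 0.287 m.
Rearranging Manning's equation: n = (1/Q) A R^(2/3) S^(1/2) = (1/0.205) × 0.518 × 0.287^(2/3) × √0.00024 = 0.017.

n = 0.017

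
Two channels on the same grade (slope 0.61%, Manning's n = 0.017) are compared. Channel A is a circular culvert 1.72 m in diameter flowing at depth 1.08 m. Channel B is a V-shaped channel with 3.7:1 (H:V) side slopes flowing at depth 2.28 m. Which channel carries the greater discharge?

Channel A: For a circular section of diameter D = 1.72 m at depth y = 1.08 m, the central angle is θ = 2 arccos(1 − 2y/D) = 3.659 rad. Then A = (D²/8)(θ − sin θ) = 1.536 m² and P = Dθ/2 = 3.147 m. Hydraulic radius R = A/P = 1.536/3.147 = 0.4881 m. Q_A = (1/0.017)·1.536·0.4881^(2/3)·√0.0061 = 4.375 m³/s.
Channel B: For a triangular section with side slope z = 3.7: A = zy² = 3.7×2.28² = 19.23 m²; P = 2y√(1+z²) = 2×2.28×3.833 = 17.48 m. Hydraulic radius R = A/P = 19.23/17.48 = 1.101 m. Q_B = (1/0.017)·19.23·1.101^(2/3)·√0.0061 = 94.19 m³/s.
Q_A = 4.375 m³/s vs Q_B = 94.19 m³/s, so channel B carries more.

channel B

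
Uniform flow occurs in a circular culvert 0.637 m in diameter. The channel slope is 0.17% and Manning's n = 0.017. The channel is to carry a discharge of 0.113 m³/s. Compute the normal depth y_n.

Manning's equation rearranged: A R^(2/3) = nQ / (1·√S) = 0.017 × 0.113 / (√0.0017) = 0.04659.
Trying y = 0.385 m: A R^(2/3) = 0.06361 — high.
Trying y = 0.221 m: A R^(2/3) = 0.02421 — low.
Trying y = 0.318 m: A R^(2/3) = 0.04669 — ≈ 0.04659.

y_n = 0.318 m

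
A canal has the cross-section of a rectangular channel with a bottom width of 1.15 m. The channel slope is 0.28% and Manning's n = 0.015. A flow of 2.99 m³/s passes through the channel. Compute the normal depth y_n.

Manning's equation rearranged: A R^(2/3) = nQ / (1·√S) = 0.015 × 2.99 / (√0.0028) = 0.8476.
Trying y = 1.73 m: A R^(2/3) = 1.136 — high.
Trying y = 1.06 m: A R^(2/3) = 0.6314 — low.
Trying y = 1.35 m: A R^(2/3) = 0.8474 — close enough.

y_n = 1.35 m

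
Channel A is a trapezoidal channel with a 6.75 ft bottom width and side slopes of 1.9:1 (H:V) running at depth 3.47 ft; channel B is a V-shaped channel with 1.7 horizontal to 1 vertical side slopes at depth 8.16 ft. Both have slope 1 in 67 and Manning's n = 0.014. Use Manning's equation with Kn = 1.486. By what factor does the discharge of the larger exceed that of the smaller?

Channel A: With bottom width b = 6.75 ft and side slope z = 1.9: A = (b + zy)y = (6.75 + 1.9×3.47)×3.47 = 46.3 ft²; P = b + 2y√(1+z²) = 6.75 + 2×3.47×2.147 = 21.65 ft. Hydraulic radius R = A/P = 46.3/21.65 = 2.138 ft. Q_A = (1.486/0.014)·46.3·2.138^(2/3)·√0.01493 = 996.6 ft³/s.
Channel B: For a triangular section with side slope z = 1.7: A = zy² = 1.7×8.16² = 113.2 ft²; P = 2y√(1+z²) = 2×8.16×1.972 = 32.19 ft. Hydraulic radius R = A/P = 113.2/32.19 = 3.517 ft. Q_B = (1.486/0.014)·113.2·3.517^(2/3)·√0.01493 = 3394 ft³/s.
The larger discharge is 3394 ft³/s and the smaller is 996.6 ft³/s; the ratio is 3.41.

3.41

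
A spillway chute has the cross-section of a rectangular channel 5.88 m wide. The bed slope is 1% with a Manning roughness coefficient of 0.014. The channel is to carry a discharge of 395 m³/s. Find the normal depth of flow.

y_n = 5.98 m

Manning's equation rearranged: A R^(2/3) = nQ / (1·√S) = 0.014 × 395 / (√0.01) = 55.3.
At y = 7.48 m: A R^(2/3) = 72.37 — high.
At y = 4.27 m: A R^(2/3) = 36.34 — low.
At y = 5.98 m: A R^(2/3) = 55.28 — matches.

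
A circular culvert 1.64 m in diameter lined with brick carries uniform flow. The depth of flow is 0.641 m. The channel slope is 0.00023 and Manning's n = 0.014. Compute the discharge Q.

Q = 0.408 m³/s

For a circular section of diameter D = 1.64 m at depth y = 0.641 m, the central angle is θ = 2 arccos(1 − 2y/D) = 2.701 rad. Then A = (D²/8)(θ − sin θ) = 0.765 m² and P = Dθ/2 = 2.215 m.
Hydraulic radius R = A/P = 0.765/2.215 = 0.3453 m.
Manning's equation: Q = (1/n) A R^(2/3) S^(1/2) = (1/0.014) × 0.765 × 0.3453^(2/3) × 0.00023^(1/2) = 0.408 m³/s.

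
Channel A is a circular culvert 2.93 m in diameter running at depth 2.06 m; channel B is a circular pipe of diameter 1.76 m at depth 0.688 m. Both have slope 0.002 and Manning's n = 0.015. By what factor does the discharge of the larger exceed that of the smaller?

Channel A: For a circular section of diameter D = 2.93 m at depth y = 2.06 m, the central angle is θ = 2 arccos(1 − 2y/D) = 3.978 rad. Then A = (D²/8)(θ − sin θ) = 5.065 m² and P = Dθ/2 = 5.828 m. Hydraulic radius R = A/P = 5.065/5.828 = 0.8692 m. Q_A = (1/0.015)·5.065·0.8692^(2/3)·√0.002 = 13.75 m³/s.
Channel B: For a circular section of diameter D = 1.76 m at depth y = 0.688 m, the central angle is θ = 2 arccos(1 − 2y/D) = 2.702 rad. Then A = (D²/8)(θ − sin θ) = 0.8812 m² and P = Dθ/2 = 2.377 m. Hydraulic radius R = A/P = 0.8812/2.377 = 0.3706 m. Q_B = (1/0.015)·0.8812·0.3706^(2/3)·√0.002 = 1.356 m³/s.
The larger discharge is 13.75 m³/s and the smaller is 1.356 m³/s; the ratio is 10.1.

10.1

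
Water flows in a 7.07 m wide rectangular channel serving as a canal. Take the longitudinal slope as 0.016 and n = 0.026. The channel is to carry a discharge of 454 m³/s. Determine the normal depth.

Manning's equation rearranged: A R^(2/3) = nQ / (1·√S) = 0.026 × 454 / (√0.016) = 93.32.
Trying y = 8.2 m: A R^(2/3) = 105.9 — too large.
Trying y = 7.38 m: A R^(2/3) = 93.27 — close enough.

y_n = 7.38 m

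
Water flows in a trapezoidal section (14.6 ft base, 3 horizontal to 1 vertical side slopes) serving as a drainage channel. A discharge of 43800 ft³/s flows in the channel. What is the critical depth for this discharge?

At critical depth, Q² T / (g A³) = 1, i.e. A³/T = Q²/g = 43800²/32.2 = 59580000.
Try y = 30.3 ft: A³/T = 166300000 — high.
Try y = 17.3 ft: A³/T = 12860000 — low.
Try y = 24.3 ft: A³/T = 59930000 — close enough.

y_c = 24.3 ft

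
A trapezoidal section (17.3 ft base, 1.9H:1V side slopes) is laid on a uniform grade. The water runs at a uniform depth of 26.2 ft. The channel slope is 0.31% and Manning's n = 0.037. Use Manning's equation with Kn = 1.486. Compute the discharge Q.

Q = 22300 ft³/s

With bottom width b = 17.3 ft and side slope z = 1.9: A = (b + zy)y = (17.3 + 1.9×26.2)×26.2 = 1757 ft²; P = b + 2y√(1+z²) = 17.3 + 2×26.2×2.147 = 129.8 ft.
Hydraulic radius R = A/P = 1757/129.8 = 13.54 ft.
Manning's equation: Q = (1.486/n) A R^(2/3) S^(1/2) = (1.486/0.037) × 1757 × 13.54^(2/3) × 0.0031^(1/2) = 22300 ft³/s.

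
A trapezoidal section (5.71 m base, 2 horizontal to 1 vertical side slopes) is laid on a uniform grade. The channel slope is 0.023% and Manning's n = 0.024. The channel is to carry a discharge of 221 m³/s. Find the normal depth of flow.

Manning's equation rearranged: A R^(2/3) = nQ / (1·√S) = 0.024 × 221 / (√0.00023) = 349.7.
Trying y = 5.3 m: A R^(2/3) = 177.4 — short.
Trying y = 7.16 m: A R^(2/3) = 349.3 — close enough.

y_n = 7.16 m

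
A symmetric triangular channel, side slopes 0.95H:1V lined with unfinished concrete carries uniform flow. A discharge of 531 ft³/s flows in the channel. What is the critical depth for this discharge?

y_c = 7.2 ft

At critical depth, Q² T / (g A³) = 1, i.e. A³/T = Q²/g = 531²/32.2 = 8757.
Try y = 5.71 ft: A³/T = 2739 — short.
Try y = 7.2 ft: A³/T = 8731 — matches.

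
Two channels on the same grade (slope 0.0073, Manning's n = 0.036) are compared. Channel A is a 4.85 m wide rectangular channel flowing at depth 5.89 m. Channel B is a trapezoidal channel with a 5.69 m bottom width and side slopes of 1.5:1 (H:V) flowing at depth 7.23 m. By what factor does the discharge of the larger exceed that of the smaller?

7.06

Channel A: Flow area A = b·y = 4.85 × 5.89 = 28.57 m². Wetted perimeter P = b + 2y = 4.85 + 2×5.89 = 16.63 m. Hydraulic radius R = A/P = 28.57/16.63 = 1.718 m. Q_A = (1/0.036)·28.57·1.718^(2/3)·√0.0073 = 97.24 m³/s.
Channel B: With bottom width b = 5.69 m and side slope z = 1.5: A = (b + zy)y = (5.69 + 1.5×7.23)×7.23 = 119.5 m²; P = b + 2y√(1+z²) = 5.69 + 2×7.23×1.803 = 31.76 m. Hydraulic radius R = A/P = 119.5/31.76 = 3.764 m. Q_B = (1/0.036)·119.5·3.764^(2/3)·√0.0073 = 686.6 m³/s.
The larger discharge is 686.6 m³/s and the smaller is 97.24 m³/s; the ratio is 7.06.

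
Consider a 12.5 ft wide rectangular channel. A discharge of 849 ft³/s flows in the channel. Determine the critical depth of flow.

y_c = 5.23 ft

For a rectangular channel, critical depth y_c = (q²/g)^(1/3) where q = Q/b = 849/12.5 = 67.92 ft²/s.
So y_c = (67.92²/32.2)^(1/3) = 5.23 ft.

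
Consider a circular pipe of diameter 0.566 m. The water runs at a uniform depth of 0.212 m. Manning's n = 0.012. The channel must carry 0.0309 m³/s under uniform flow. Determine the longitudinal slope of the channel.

S = 0.000331

For a circular section of diameter D = 0.566 m at depth y = 0.212 m, the central angle is θ = 2 arccos(1 − 2y/D) = 2.634 rad. Then A = (D²/8)(θ − sin θ) = 0.08604 m² and P = Dθ/2 = 0.7455 m.
Hydraulic radius R = A/P = 0.08604/0.7455 = 0.1154 m.
From Manning's equation, S = [nQ / (1 A R^(2/3))]² = [0.012 × 0.0309 / (1 × 0.08604 × 0.1154^(2/3))]² = 0.000331.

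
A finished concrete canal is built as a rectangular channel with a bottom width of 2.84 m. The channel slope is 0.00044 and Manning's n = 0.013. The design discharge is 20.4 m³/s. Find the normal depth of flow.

Manning's equation rearranged: A R^(2/3) = nQ / (1·√S) = 0.013 × 20.4 / (√0.00044) = 12.64.
Try y = 3.77 m: A R^(2/3) = 10.93 — low.
Try y = 4.27 m: A R^(2/3) = 12.65 — close enough.

y_n = 4.27 m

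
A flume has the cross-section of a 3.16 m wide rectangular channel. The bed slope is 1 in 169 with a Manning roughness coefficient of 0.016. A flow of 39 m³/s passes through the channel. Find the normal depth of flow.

Manning's equation rearranged: A R^(2/3) = nQ / (1·√S) = 0.016 × 39 / (√0.005917) = 8.112.
Trying y = 3.31 m: A R^(2/3) = 10.94 — too large.
Trying y = 1.83 m: A R^(2/3) = 5.181 — too small.
Trying y = 2.6 m: A R^(2/3) = 8.121 — close enough.

y_n = 2.6 m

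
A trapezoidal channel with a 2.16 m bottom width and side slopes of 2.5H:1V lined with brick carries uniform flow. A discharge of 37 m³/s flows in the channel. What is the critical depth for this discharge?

y_c = 1.76 m

At critical depth, Q² T / (g A³) = 1, i.e. A³/T = Q²/g = 37²/9.81 = 139.6.
Trying y = 1.22 m: A³/T = 31.09 — too small.
Trying y = 1.99 m: A³/T = 236.4 — too large.
Trying y = 1.76 m: A³/T = 140.4 — matches.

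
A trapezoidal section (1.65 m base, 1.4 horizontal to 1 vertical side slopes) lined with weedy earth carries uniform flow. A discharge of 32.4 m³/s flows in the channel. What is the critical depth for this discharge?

y_c = 2.05 m

At critical depth, Q² T / (g A³) = 1, i.e. A³/T = Q²/g = 32.4²/9.81 = 107.
Trying y = 1.58 m: A³/T = 37.41 — low.
Trying y = 2.26 m: A³/T = 161.4 — high.
Trying y = 2.05 m: A³/T = 107.7 — matches.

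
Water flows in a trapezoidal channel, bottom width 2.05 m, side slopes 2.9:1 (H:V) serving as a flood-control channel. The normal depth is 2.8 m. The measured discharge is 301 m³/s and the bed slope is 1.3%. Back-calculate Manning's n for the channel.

n = 0.014

With bottom width b = 2.05 m and side slope z = 2.9: A = (b + zy)y = (2.05 + 2.9×2.8)×2.8 = 28.48 m²; P = b + 2y√(1+z²) = 2.05 + 2×2.8×3.068 = 19.23 m.
Hydraulic radius R = A/P = 28.48/19.23 = 1.481 m.
Rearranging Manning's equation: n = (1/Q) A R^(2/3) S^(1/2) = (1/301) × 28.48 × 1.481^(2/3) × √0.013 = 0.014.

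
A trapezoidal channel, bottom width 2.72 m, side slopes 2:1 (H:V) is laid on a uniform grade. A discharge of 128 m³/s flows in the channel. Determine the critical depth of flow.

At critical depth, Q² T / (g A³) = 1, i.e. A³/T = Q²/g = 128²/9.81 = 1670.
Try y = 2.88 m: A³/T = 1023 — low.
Try y = 3.53 m: A³/T = 2443 — high.
Try y = 3.23 m: A³/T = 1667 — ≈ 1670.

y_c = 3.23 m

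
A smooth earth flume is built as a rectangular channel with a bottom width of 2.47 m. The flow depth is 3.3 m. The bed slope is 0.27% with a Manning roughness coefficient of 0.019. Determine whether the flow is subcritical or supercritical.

Flow area A = b·y = 2.47 × 3.3 = 8.151 m². Wetted perimeter P = b + 2y = 2.47 + 2×3.3 = 9.07 m.
Hydraulic radius R = A/P = 8.151/9.07 = 0.8987 m.
V = (1/n) R^(2/3) √S = (1/0.019) × 0.8987^(2/3) × √0.0027 = 2.547 m/s. Hydraulic depth D_h = A/T = 8.151/2.47 = 3.3 m.
Froude number Fr = V/√(g·D_h) = 2.547/√(9.81×3.3) = 0.448, which is less than 1, so the flow is subcritical.

subcritical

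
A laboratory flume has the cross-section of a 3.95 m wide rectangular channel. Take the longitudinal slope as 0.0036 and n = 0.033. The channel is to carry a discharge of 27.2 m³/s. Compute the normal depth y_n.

Manning's equation rearranged: A R^(2/3) = nQ / (1·√S) = 0.033 × 27.2 / (√0.0036) = 14.96.
Try y = 3.86 m: A R^(2/3) = 18.22 — over.
Try y = 2.27 m: A R^(2/3) = 9.299 — short.
Try y = 3.29 m: A R^(2/3) = 14.95 — ≈ 14.96.

y_n = 3.29 m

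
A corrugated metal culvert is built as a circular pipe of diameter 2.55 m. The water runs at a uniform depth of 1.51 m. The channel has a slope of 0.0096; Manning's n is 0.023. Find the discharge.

For a circular section of diameter D = 2.55 m at depth y = 1.51 m, the central angle is θ = 2 arccos(1 − 2y/D) = 3.512 rad. Then A = (D²/8)(θ − sin θ) = 3.149 m² and P = Dθ/2 = 4.478 m.
Hydraulic radius R = A/P = 3.149/4.478 = 0.7033 m.
Manning's equation: Q = (1/n) A R^(2/3) S^(1/2) = (1/0.023) × 3.149 × 0.7033^(2/3) × 0.0096^(1/2) = 10.6 m³/s.

Q = 10.6 m³/s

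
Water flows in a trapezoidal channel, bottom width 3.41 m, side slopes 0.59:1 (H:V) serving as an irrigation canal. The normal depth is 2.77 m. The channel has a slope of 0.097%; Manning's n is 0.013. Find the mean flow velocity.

With bottom width b = 3.41 m and side slope z = 0.59: A = (b + zy)y = (3.41 + 0.59×2.77)×2.77 = 13.97 m²; P = b + 2y√(1+z²) = 3.41 + 2×2.77×1.161 = 9.842 m.
Hydraulic radius R = A/P = 13.97/9.842 = 1.42 m.
From Manning's equation, V = (1/n) R^(2/3) S^(1/2) = (1/0.013) × 1.42^(2/3) × 0.00097^(1/2) = 3.03 m/s.

V = 3.03 m/s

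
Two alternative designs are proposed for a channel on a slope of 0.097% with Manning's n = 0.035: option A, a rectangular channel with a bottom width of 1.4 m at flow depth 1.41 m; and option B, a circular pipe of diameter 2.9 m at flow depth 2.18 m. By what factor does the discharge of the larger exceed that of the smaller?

Channel A: Flow area A = b·y = 1.4 × 1.41 = 1.974 m². Wetted perimeter P = b + 2y = 1.4 + 2×1.41 = 4.22 m. Hydraulic radius R = A/P = 1.974/4.22 = 0.4678 m. Q_A = (1/0.035)·1.974·0.4678^(2/3)·√0.00097 = 1.058 m³/s.
Channel B: For a circular section of diameter D = 2.9 m at depth y = 2.18 m, the central angle is θ = 2 arccos(1 − 2y/D) = 4.197 rad. Then A = (D²/8)(θ − sin θ) = 5.326 m² and P = Dθ/2 = 6.085 m. Hydraulic radius R = A/P = 5.326/6.085 = 0.8753 m. Q_B = (1/0.035)·5.326·0.8753^(2/3)·√0.00097 = 4.337 m³/s.
The larger discharge is 4.337 m³/s and the smaller is 1.058 m³/s; the ratio is 4.1.

4.1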